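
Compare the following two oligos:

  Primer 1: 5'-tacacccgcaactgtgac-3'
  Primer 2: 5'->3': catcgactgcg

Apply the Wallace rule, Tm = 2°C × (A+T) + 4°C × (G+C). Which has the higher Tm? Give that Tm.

Primer 1, 56°C

Primer 1: A+T=8, G+C=10 → Tm = 2(8)+4(10) = 56°C
Primer 2: A+T=4, G+C=7 → Tm = 2(4)+4(7) = 36°C
56°C vs 36°C → primer 1 is higher.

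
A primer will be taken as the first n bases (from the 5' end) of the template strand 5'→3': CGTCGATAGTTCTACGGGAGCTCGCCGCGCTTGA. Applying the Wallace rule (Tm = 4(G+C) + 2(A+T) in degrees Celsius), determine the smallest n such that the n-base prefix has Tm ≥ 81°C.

First 25 bases: CGTCGATAGTTCTACGGGAGCTCGC → Tm = 80°C (< 81°C)
First 26 bases: CGTCGATAGTTCTACGGGAGCTCGCC → Tm = 84°C (≥ 81°C)
Each additional base adds 2°C (A/T) or 4°C (G/C), so Tm is non-decreasing in n; n = 26 is the first length to reach 81°C.

n = 26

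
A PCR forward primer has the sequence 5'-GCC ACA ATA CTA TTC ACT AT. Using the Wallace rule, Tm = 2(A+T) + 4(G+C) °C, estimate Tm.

Counting bases: T=6, A=7, C=6, G=1
AT pairs contribute 13, GC pairs contribute 7.
Tm = 2×13 + 4×7 = 54°C

54°C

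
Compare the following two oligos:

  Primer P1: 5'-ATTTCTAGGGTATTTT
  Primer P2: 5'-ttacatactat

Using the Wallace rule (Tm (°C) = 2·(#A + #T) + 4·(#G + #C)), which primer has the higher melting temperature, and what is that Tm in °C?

Primer P1: A+T=12, G+C=4 → Tm = 2(12)+4(4) = 40°C
Primer P2: A+T=9, G+C=2 → Tm = 2(9)+4(2) = 26°C
40°C vs 26°C → primer P1 is higher.

Primer P1, 40°C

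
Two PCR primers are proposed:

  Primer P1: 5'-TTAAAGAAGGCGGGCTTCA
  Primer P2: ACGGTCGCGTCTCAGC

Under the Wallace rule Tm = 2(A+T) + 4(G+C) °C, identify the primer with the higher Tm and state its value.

Primer P1, 56°C

Primer P1: A+T=10, G+C=9 → Tm = 2(10)+4(9) = 56°C
Primer P2: A+T=5, G+C=11 → Tm = 2(5)+4(11) = 54°C
56°C vs 54°C → primer P1 is higher.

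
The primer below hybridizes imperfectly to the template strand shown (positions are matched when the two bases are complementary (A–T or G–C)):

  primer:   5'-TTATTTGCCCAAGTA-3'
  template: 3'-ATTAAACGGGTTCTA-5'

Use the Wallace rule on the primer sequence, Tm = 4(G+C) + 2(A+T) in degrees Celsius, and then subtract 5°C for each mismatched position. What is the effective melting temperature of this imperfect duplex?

Primer base counts: A=4, T=6, G=2, C=3 → A+T=10, G+C=5
Perfect-match Tm = 2(10) + 4(5) = 20 + 20 = 40°C
Mismatches (positions where the bases are not complementary): 3 (at positions 2, 14, 15)
Effective Tm = 40 − 3×5 = 40 − 15 = 25°C

25°C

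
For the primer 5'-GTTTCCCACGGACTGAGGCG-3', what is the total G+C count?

13

Scanning the sequence gives T=4, C=6, A=3, G=7.
G+C = 7 + 6 = 13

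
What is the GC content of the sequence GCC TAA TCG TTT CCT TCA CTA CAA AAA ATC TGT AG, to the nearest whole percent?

T=11, A=11, G=4, C=9
G+C = 4 + 9 = 13 out of 35 bases
%GC = 13/35 × 100 = 37.14% ≈ 37%

37%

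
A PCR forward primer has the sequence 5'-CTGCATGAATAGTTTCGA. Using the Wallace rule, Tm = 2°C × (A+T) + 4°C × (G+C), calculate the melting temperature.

50°C

Scanning the sequence gives A=5, C=3, G=4, T=6.
AT pairs contribute 11, GC pairs contribute 7.
Tm = 2×11 + 4×7 = 50°C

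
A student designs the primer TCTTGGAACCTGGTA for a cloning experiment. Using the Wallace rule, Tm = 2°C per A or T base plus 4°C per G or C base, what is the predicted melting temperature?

Base counts: C=3, A=3, T=5, G=4
So N_AT = 8 and N_GC = 7.
Tm = 4·7 + 2·8 = 28 + 16 = 44°C

44°C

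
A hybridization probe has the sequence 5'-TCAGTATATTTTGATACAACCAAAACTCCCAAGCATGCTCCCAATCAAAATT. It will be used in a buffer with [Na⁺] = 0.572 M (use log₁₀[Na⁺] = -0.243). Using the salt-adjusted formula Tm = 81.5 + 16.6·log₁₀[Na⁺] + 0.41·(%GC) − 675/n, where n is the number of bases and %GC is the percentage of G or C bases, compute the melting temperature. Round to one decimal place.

Length n = 52. T=14, A=20, G=4, C=14
G+C = 18, so %GC = 18/52 × 100 = 34.615%
Salt term: 16.6 × (-0.243) = -4.034
GC term: 0.41 × 34.615 = 14.192; length term: −675/52 = −12.981
Tm = 81.5 + (-4.034) + 14.192 − 12.981 = 78.677 → 78.7°C

78.7°C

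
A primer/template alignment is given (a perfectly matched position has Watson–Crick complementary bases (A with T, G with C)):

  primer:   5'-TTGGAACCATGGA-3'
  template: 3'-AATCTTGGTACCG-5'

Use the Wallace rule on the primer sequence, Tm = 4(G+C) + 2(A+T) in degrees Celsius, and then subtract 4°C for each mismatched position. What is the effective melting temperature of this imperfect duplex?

Primer base counts: A=4, T=3, G=4, C=2 → A+T=7, G+C=6
Perfect-match Tm = 2(7) + 4(6) = 14 + 24 = 38°C
Mismatches (positions where the bases are not complementary): 2 (at positions 3, 13)
Effective Tm = 38 − 2×4 = 38 − 8 = 30°C

30°C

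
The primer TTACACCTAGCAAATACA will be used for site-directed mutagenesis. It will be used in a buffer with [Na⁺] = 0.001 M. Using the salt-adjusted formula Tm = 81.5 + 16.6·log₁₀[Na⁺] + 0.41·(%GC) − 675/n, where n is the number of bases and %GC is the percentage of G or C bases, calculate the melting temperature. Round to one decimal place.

7.9°C

Length n = 18. Counting bases: G=1, A=8, T=4, C=5
G+C = 6, so %GC = 6/18 × 100 = 33.333%
Salt term: 16.6 × (-3) = -49.8
GC term: 0.41 × 33.333 = 13.667; length term: −675/18 = −37.5
Tm = 81.5 + (-49.8) + 13.667 − 37.5 = 7.867 → 7.9°C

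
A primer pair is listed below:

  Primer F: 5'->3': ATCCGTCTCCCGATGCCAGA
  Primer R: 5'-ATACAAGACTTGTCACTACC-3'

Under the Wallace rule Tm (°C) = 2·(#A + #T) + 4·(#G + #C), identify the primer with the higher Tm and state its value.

Primer F: A+T=8, G+C=12 → Tm = 2(8)+4(12) = 64°C
Primer R: A+T=12, G+C=8 → Tm = 2(12)+4(8) = 56°C
64°C vs 56°C → primer F is higher.

Primer F, 64°C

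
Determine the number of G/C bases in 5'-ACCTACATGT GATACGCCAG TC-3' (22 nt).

11

T=5, C=7, G=4, A=6
Total G or C: 4 + 7 = 11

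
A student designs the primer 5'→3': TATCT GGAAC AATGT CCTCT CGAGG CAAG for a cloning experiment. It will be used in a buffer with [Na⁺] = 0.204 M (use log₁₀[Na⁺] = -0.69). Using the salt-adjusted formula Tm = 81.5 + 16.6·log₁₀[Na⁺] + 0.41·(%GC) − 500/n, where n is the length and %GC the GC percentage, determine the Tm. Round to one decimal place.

Length n = 29. A=8, C=7, T=7, G=7
G+C = 14, so %GC = 14/29 × 100 = 48.276%
Salt term: 16.6 × (-0.69) = -11.454
GC term: 0.41 × 48.276 = 19.793; length term: −500/29 = −17.241
Tm = 81.5 + (-11.454) + 19.793 − 17.241 = 72.598 → 72.6°C

72.6°C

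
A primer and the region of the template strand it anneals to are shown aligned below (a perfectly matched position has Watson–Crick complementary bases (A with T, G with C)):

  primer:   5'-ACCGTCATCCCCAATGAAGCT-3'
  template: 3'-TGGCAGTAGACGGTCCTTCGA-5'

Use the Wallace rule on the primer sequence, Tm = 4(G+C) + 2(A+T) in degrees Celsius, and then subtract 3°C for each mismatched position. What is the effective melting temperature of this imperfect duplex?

Primer base counts: A=6, T=4, G=3, C=8 → A+T=10, G+C=11
Perfect-match Tm = 2(10) + 4(11) = 20 + 44 = 64°C
Mismatches (positions where the bases are not complementary): 4 (at positions 10, 11, 13, 15)
Effective Tm = 64 − 4×3 = 64 − 12 = 52°C

52°C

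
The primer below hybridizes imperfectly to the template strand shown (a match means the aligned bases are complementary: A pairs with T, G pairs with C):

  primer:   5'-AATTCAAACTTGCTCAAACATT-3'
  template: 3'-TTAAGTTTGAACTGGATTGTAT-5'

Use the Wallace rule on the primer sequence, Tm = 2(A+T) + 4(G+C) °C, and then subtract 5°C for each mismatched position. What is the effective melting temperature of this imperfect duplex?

36°C

Primer base counts: A=9, T=7, G=1, C=5 → A+T=16, G+C=6
Perfect-match Tm = 2(16) + 4(6) = 32 + 24 = 56°C
Mismatches (positions where the bases are not complementary): 4 (at positions 13, 14, 16, 22)
Effective Tm = 56 − 4×5 = 56 − 20 = 36°C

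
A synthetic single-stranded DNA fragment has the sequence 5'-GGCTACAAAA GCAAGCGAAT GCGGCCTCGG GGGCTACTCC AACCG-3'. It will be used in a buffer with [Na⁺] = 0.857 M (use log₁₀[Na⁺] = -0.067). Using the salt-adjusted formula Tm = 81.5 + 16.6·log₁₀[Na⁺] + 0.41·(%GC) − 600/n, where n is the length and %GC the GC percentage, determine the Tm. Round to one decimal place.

92.6°C

Length n = 45. T=5, C=14, A=12, G=14
G+C = 28, so %GC = 28/45 × 100 = 62.222%
Salt term: 16.6 × (-0.067) = -1.112
GC term: 0.41 × 62.222 = 25.511; length term: −600/45 = −13.333
Tm = 81.5 + (-1.112) + 25.511 − 13.333 = 92.566 → 92.6°C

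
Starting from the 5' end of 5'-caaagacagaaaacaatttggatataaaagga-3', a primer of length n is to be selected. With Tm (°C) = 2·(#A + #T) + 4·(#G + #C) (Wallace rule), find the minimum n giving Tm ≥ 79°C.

First 30 bases: CAAAGACAGAAAACAATTTGGATATAAAAG → Tm = 76°C (< 79°C)
First 31 bases: CAAAGACAGAAAACAATTTGGATATAAAAGG → Tm = 80°C (≥ 79°C)
Since every base adds ≥2°C, Tm only increases with n, so the threshold is first crossed at n = 31.

n = 31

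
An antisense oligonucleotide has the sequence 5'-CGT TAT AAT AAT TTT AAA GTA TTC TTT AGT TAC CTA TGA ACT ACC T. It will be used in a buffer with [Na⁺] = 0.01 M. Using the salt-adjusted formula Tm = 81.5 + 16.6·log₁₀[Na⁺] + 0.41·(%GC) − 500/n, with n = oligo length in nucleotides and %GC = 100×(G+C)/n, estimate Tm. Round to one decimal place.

47.2°C

Length n = 46. Counting bases: T=20, G=4, A=15, C=7
G+C = 11, so %GC = 11/46 × 100 = 23.913%
Salt term: 16.6 × (-2) = -33.2
GC term: 0.41 × 23.913 = 9.804; length term: −500/46 = −10.87
Tm = 81.5 + (-33.2) + 9.804 − 10.87 = 47.234 → 47.2°C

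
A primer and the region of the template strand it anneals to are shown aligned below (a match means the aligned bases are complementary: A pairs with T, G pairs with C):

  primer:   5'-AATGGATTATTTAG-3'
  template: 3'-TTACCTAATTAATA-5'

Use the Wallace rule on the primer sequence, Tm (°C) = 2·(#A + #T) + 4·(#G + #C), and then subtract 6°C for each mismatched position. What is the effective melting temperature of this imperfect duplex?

22°C

Primer base counts: A=5, T=6, G=3, C=0 → A+T=11, G+C=3
Perfect-match Tm = 2(11) + 4(3) = 22 + 12 = 34°C
Mismatches (positions where the bases are not complementary): 2 (at positions 10, 14)
Effective Tm = 34 − 2×6 = 34 − 12 = 22°C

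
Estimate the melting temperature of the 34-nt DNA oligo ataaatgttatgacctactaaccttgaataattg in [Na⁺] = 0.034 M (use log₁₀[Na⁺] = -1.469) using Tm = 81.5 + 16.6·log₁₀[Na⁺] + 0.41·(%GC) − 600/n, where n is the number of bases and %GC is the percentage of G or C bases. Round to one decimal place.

50.3°C

Length n = 34. G=4, C=5, T=12, A=13
G+C = 9, so %GC = 9/34 × 100 = 26.471%
Salt term: 16.6 × (-1.469) = -24.385
GC term: 0.41 × 26.471 = 10.853; length term: −600/34 = −17.647
Tm = 81.5 + (-24.385) + 10.853 − 17.647 = 50.321 → 50.3°C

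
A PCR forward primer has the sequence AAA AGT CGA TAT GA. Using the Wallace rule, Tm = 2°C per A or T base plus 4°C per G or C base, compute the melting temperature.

36°C

Base counts: A=7, T=3, C=1, G=3
A+T = 10, G+C = 4
Tm = 4·4 + 2·10 = 16 + 20 = 36°C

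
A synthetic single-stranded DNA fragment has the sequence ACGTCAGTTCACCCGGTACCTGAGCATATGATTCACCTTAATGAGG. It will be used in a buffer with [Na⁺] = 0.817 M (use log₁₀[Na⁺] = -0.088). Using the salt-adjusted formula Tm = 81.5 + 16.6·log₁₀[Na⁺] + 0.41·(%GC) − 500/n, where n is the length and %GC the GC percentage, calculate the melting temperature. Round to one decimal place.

88.8°C

Length n = 46. Counting bases: T=12, G=10, C=12, A=12
G+C = 22, so %GC = 22/46 × 100 = 47.826%
Salt term: 16.6 × (-0.088) = -1.461
GC term: 0.41 × 47.826 = 19.609; length term: −500/46 = −10.87
Tm = 81.5 + (-1.461) + 19.609 − 10.87 = 88.778 → 88.8°C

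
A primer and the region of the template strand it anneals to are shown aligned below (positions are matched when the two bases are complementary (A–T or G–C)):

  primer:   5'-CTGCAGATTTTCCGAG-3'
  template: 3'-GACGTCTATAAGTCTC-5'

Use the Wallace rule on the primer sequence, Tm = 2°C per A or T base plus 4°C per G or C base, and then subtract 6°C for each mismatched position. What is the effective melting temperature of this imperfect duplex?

36°C

Primer base counts: A=3, T=5, G=4, C=4 → A+T=8, G+C=8
Perfect-match Tm = 2(8) + 4(8) = 16 + 32 = 48°C
Mismatches (positions where the bases are not complementary): 2 (at positions 9, 13)
Effective Tm = 48 − 2×6 = 48 − 12 = 36°C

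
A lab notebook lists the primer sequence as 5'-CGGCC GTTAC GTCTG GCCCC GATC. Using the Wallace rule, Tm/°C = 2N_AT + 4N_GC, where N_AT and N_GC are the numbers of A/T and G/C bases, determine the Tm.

Base counts: G=7, A=2, C=10, T=5
A+T = 7, G+C = 17
Tm = 4·17 + 2·7 = 68 + 14 = 82°C

82°C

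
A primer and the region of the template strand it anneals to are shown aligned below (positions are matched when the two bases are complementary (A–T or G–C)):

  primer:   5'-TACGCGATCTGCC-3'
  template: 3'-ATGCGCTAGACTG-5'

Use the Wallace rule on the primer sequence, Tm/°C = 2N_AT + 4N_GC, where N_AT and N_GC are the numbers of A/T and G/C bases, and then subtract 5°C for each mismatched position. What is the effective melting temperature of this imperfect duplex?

Primer base counts: A=2, T=3, G=3, C=5 → A+T=5, G+C=8
Perfect-match Tm = 2(5) + 4(8) = 10 + 32 = 42°C
Mismatches (positions where the bases are not complementary): 1 (at position 12)
Effective Tm = 42 − 1×5 = 42 − 5 = 37°C

37°C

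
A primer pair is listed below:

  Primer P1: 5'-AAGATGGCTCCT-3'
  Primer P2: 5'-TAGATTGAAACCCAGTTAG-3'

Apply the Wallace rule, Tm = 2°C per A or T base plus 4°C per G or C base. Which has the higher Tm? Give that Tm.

Primer P1: A+T=6, G+C=6 → Tm = 2(6)+4(6) = 36°C
Primer P2: A+T=12, G+C=7 → Tm = 2(12)+4(7) = 52°C
36°C vs 52°C → primer P2 is higher.

Primer P2, 52°C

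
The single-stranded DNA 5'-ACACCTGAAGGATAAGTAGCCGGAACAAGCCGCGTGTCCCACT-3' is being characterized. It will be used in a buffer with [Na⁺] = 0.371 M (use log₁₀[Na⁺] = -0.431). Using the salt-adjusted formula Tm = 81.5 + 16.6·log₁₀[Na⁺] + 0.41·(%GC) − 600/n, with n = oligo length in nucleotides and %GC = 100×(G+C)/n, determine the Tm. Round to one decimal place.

83.3°C

Length n = 43. Base counts: A=13, C=13, G=11, T=6
G+C = 24, so %GC = 24/43 × 100 = 55.814%
Salt term: 16.6 × (-0.431) = -7.155
GC term: 0.41 × 55.814 = 22.884; length term: −600/43 = −13.953
Tm = 81.5 + (-7.155) + 22.884 − 13.953 = 83.276 → 83.3°C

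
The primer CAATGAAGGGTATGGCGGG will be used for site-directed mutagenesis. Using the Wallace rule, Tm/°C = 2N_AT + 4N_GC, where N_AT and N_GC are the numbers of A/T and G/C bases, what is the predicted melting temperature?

G=9, T=3, A=5, C=2
A+T = 8, G+C = 11
Tm = 2×8 + 4×11 = 60°C

60°C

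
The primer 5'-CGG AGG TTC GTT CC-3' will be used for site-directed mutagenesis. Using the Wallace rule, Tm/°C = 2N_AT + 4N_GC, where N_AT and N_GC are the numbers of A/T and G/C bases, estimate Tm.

Counting bases: T=4, C=4, G=5, A=1
So N_AT = 5 and N_GC = 9.
Tm = 2×5 + 4×9 = 46°C

46°C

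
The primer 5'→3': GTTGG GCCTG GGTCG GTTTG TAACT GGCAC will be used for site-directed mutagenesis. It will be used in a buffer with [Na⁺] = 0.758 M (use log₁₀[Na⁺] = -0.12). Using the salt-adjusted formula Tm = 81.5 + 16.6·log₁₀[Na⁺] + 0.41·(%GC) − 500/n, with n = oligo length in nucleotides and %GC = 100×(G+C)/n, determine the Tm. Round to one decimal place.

87.4°C

Length n = 30. Scanning the sequence gives A=3, T=9, C=6, G=12.
G+C = 18, so %GC = 18/30 × 100 = 60%
Salt term: 16.6 × (-0.12) = -1.992
GC term: 0.41 × 60 = 24.6; length term: −500/30 = −16.667
Tm = 81.5 + (-1.992) + 24.6 − 16.667 = 87.441 → 87.4°C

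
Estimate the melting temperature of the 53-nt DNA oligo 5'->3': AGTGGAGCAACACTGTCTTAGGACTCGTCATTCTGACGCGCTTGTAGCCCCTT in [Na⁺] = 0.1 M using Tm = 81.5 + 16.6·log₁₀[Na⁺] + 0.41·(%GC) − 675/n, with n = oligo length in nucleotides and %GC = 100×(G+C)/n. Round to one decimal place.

73.8°C

Length n = 53. T=15, G=13, A=10, C=15
G+C = 28, so %GC = 28/53 × 100 = 52.83%
Salt term: 16.6 × (-1) = -16.6
GC term: 0.41 × 52.83 = 21.66; length term: −675/53 = −12.736
Tm = 81.5 + (-16.6) + 21.66 − 12.736 = 73.824 → 73.8°C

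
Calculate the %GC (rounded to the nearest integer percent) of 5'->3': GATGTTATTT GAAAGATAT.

Base counts: T=8, A=7, G=4, C=0
G+C = 4 + 0 = 4 out of 19 bases
%GC = 4/19 × 100 = 21.05% ≈ 21%

21%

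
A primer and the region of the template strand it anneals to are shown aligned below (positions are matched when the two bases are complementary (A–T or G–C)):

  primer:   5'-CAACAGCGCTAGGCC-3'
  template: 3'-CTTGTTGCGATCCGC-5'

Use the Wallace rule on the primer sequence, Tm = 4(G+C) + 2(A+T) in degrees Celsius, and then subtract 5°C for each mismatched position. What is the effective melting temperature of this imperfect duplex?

35°C

Primer base counts: A=4, T=1, G=4, C=6 → A+T=5, G+C=10
Perfect-match Tm = 2(5) + 4(10) = 10 + 40 = 50°C
Mismatches (positions where the bases are not complementary): 3 (at positions 1, 6, 15)
Effective Tm = 50 − 3×5 = 50 − 15 = 35°C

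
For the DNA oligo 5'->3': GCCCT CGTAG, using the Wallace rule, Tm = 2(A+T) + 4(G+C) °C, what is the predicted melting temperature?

34°C

Scanning the sequence gives C=4, A=1, T=2, G=3.
AT pairs contribute 3, GC pairs contribute 7.
Tm = 4·7 + 2·3 = 28 + 6 = 34°C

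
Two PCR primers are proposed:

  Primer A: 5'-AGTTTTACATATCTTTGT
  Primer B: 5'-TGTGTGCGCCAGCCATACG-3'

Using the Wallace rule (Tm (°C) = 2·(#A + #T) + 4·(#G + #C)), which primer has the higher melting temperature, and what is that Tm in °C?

Primer A: A+T=14, G+C=4 → Tm = 2(14)+4(4) = 44°C
Primer B: A+T=7, G+C=12 → Tm = 2(7)+4(12) = 62°C
44°C vs 62°C → primer B is higher.

Primer B, 62°C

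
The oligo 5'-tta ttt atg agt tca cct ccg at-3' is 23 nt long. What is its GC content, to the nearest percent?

35%

Base counts: T=10, C=5, A=5, G=3
G+C = 3 + 5 = 8 out of 23 bases
%GC = 8/23 × 100 = 34.78% ≈ 35%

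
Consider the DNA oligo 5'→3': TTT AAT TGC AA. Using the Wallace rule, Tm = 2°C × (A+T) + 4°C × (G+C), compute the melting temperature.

Scanning the sequence gives A=4, G=1, T=5, C=1.
AT pairs contribute 9, GC pairs contribute 2.
Tm = 4·2 + 2·9 = 8 + 18 = 26°C

26°C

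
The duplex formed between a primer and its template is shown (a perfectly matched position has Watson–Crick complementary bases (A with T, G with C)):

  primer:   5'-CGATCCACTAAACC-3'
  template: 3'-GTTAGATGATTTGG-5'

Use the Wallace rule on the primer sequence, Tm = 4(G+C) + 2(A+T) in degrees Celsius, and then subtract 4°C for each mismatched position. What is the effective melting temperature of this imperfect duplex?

34°C

Primer base counts: A=5, T=2, G=1, C=6 → A+T=7, G+C=7
Perfect-match Tm = 2(7) + 4(7) = 14 + 28 = 42°C
Mismatches (positions where the bases are not complementary): 2 (at positions 2, 6)
Effective Tm = 42 − 2×4 = 42 − 8 = 34°C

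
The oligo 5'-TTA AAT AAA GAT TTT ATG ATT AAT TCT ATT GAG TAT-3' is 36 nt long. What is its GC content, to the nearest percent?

14%

Scanning the sequence gives A=14, C=1, T=17, G=4.
G+C = 4 + 1 = 5 out of 36 bases
%GC = 5/36 × 100 = 13.89% ≈ 14%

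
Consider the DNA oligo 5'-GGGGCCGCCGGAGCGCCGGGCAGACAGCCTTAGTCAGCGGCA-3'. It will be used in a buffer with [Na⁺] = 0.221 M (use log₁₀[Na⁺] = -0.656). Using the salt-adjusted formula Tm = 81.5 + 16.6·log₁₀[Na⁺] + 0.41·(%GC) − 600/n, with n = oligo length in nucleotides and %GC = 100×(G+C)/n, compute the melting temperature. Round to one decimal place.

Length n = 42. Counting bases: C=14, T=3, G=18, A=7
G+C = 32, so %GC = 32/42 × 100 = 76.19%
Salt term: 16.6 × (-0.656) = -10.89
GC term: 0.41 × 76.19 = 31.238; length term: −600/42 = −14.286
Tm = 81.5 + (-10.89) + 31.238 − 14.286 = 87.562 → 87.6°C

87.6°C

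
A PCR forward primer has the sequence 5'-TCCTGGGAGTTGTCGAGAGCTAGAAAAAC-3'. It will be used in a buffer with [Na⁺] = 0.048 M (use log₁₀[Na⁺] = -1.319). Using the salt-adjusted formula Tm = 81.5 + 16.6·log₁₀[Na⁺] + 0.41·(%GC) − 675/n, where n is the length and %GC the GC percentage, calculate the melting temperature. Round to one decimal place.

Length n = 29. Scanning the sequence gives G=9, T=6, C=5, A=9.
G+C = 14, so %GC = 14/29 × 100 = 48.276%
Salt term: 16.6 × (-1.319) = -21.895
GC term: 0.41 × 48.276 = 19.793; length term: −675/29 = −23.276
Tm = 81.5 + (-21.895) + 19.793 − 23.276 = 56.122 → 56.1°C

56.1°C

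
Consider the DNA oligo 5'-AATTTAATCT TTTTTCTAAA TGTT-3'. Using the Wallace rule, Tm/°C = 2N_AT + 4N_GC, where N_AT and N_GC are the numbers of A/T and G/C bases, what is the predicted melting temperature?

54°C

Scanning the sequence gives T=14, A=7, G=1, C=2.
So N_AT = 21 and N_GC = 3.
Tm = 2(21) + 4(3) = 42 + 12 = 54°C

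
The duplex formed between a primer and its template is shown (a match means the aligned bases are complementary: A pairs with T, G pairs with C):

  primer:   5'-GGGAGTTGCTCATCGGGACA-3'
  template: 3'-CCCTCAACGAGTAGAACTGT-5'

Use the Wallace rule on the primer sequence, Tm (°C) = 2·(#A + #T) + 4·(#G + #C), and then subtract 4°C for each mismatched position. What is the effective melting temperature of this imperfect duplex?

Primer base counts: A=4, T=4, G=8, C=4 → A+T=8, G+C=12
Perfect-match Tm = 2(8) + 4(12) = 16 + 48 = 64°C
Mismatches (positions where the bases are not complementary): 2 (at positions 15, 16)
Effective Tm = 64 − 2×4 = 64 − 8 = 56°C

56°C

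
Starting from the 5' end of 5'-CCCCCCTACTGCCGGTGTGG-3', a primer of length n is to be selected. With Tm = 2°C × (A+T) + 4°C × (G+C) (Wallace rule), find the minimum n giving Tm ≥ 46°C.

n = 13

First 12 bases: CCCCCCTACTGC → Tm = 42°C (< 46°C)
First 13 bases: CCCCCCTACTGCC → Tm = 46°C (≥ 46°C)
Each additional base adds 2°C (A/T) or 4°C (G/C), so Tm is non-decreasing in n; n = 13 is the first length to reach 46°C.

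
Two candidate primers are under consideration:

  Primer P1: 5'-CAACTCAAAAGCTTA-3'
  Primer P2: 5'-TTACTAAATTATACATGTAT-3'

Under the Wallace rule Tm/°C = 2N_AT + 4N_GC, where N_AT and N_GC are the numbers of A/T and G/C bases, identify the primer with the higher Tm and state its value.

Primer P1: A+T=10, G+C=5 → Tm = 2(10)+4(5) = 40°C
Primer P2: A+T=17, G+C=3 → Tm = 2(17)+4(3) = 46°C
40°C vs 46°C → primer P2 is higher.

Primer P2, 46°C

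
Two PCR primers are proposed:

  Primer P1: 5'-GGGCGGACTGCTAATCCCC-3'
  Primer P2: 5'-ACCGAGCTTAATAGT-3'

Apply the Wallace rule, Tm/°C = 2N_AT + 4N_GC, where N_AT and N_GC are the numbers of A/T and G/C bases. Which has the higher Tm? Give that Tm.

Primer P1, 64°C

Primer P1: A+T=6, G+C=13 → Tm = 2(6)+4(13) = 64°C
Primer P2: A+T=9, G+C=6 → Tm = 2(9)+4(6) = 42°C
64°C vs 42°C → primer P1 is higher.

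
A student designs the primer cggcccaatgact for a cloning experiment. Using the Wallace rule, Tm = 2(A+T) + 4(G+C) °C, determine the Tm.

A=3, T=2, G=3, C=5
A+T = 5, G+C = 8
Tm = 2×5 + 4×8 = 42°C

42°C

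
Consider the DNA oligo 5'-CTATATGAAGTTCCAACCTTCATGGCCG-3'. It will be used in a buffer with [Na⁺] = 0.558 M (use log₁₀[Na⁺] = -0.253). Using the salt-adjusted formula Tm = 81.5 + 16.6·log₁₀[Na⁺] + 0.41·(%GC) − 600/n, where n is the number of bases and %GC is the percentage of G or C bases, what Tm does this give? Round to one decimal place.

74.9°C

Length n = 28. A=7, G=5, T=8, C=8
G+C = 13, so %GC = 13/28 × 100 = 46.429%
Salt term: 16.6 × (-0.253) = -4.2
GC term: 0.41 × 46.429 = 19.036; length term: −600/28 = −21.429
Tm = 81.5 + (-4.2) + 19.036 − 21.429 = 74.907 → 74.9°C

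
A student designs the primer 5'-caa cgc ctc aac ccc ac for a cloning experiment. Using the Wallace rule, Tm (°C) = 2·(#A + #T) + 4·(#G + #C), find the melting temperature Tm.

T=1, G=1, A=5, C=10
So N_AT = 6 and N_GC = 11.
Tm = 2×6 + 4×11 = 56°C

56°C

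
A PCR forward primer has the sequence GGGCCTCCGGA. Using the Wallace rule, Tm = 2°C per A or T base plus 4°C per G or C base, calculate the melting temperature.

Base counts: T=1, A=1, G=5, C=4
A+T = 2, G+C = 9
Tm = 2(2) + 4(9) = 4 + 36 = 40°C

40°C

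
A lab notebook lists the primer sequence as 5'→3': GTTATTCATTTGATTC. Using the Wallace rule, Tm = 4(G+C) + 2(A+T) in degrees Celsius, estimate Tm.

40°C

Base counts: T=9, G=2, C=2, A=3
A+T = 12, G+C = 4
Tm = 2(12) + 4(4) = 24 + 16 = 40°C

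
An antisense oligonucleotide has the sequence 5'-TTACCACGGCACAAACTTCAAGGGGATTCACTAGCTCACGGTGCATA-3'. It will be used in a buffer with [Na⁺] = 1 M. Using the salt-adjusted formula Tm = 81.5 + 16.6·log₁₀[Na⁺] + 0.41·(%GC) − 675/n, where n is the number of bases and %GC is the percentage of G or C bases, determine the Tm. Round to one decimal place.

87.2°C

Length n = 47. Counting bases: C=13, A=14, G=10, T=10
G+C = 23, so %GC = 23/47 × 100 = 48.936%
Salt term: 16.6 × (0) = 0
GC term: 0.41 × 48.936 = 20.064; length term: −675/47 = −14.362
Tm = 81.5 + (0) + 20.064 − 14.362 = 87.202 → 87.2°C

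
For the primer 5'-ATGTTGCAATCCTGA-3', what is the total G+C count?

6

Base counts: T=5, C=3, G=3, A=4
Total G or C: 3 + 3 = 6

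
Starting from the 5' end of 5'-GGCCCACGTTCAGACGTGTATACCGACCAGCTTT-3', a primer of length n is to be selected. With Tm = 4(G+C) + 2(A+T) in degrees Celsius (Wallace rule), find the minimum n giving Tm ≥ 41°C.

n = 13

First 12 bases: GGCCCACGTTCA → Tm = 40°C (< 41°C)
First 13 bases: GGCCCACGTTCAG → Tm = 44°C (≥ 41°C)
Since every base adds ≥2°C, Tm only increases with n, so the threshold is first crossed at n = 13.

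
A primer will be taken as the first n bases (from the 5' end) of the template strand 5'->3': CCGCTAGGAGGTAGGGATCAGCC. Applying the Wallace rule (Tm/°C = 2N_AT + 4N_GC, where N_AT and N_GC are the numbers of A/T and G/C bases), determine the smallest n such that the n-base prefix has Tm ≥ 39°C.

n = 12

First 11 bases: CCGCTAGGAGG → Tm = 38°C (< 39°C)
First 12 bases: CCGCTAGGAGGT → Tm = 40°C (≥ 39°C)
Each additional base adds 2°C (A/T) or 4°C (G/C), so Tm is non-decreasing in n; n = 12 is the first length to reach 39°C.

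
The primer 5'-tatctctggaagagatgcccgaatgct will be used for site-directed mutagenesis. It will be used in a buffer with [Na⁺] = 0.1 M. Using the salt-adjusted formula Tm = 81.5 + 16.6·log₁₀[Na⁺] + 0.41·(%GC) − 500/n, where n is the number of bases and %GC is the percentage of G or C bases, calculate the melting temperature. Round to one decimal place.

66.1°C

Length n = 27. Base counts: A=7, C=6, T=7, G=7
G+C = 13, so %GC = 13/27 × 100 = 48.148%
Salt term: 16.6 × (-1) = -16.6
GC term: 0.41 × 48.148 = 19.741; length term: −500/27 = −18.519
Tm = 81.5 + (-16.6) + 19.741 − 18.519 = 66.122 → 66.1°C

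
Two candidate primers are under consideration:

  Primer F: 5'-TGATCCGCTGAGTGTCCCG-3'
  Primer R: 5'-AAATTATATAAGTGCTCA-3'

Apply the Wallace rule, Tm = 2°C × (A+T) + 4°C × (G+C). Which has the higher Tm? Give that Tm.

Primer F, 62°C

Primer F: A+T=7, G+C=12 → Tm = 2(7)+4(12) = 62°C
Primer R: A+T=14, G+C=4 → Tm = 2(14)+4(4) = 44°C
62°C vs 44°C → primer F is higher.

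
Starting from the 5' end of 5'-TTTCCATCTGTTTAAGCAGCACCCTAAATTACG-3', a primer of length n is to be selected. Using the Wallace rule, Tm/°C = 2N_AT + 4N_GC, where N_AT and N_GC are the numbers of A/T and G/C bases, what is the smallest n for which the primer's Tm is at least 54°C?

First 19 bases: TTTCCATCTGTTTAAGCAG → Tm = 52°C (< 54°C)
First 20 bases: TTTCCATCTGTTTAAGCAGC → Tm = 56°C (≥ 54°C)
Since every base adds ≥2°C, Tm only increases with n, so the threshold is first crossed at n = 20.

n = 20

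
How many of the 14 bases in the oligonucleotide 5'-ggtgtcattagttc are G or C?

6

Scanning the sequence gives T=6, A=2, G=4, C=2.
G+C = 4 + 2 = 6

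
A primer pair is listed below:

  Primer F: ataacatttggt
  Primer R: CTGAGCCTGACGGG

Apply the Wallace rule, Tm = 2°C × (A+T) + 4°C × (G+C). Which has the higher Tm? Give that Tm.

Primer R, 48°C

Primer F: A+T=9, G+C=3 → Tm = 2(9)+4(3) = 30°C
Primer R: A+T=4, G+C=10 → Tm = 2(4)+4(10) = 48°C
30°C vs 48°C → primer R is higher.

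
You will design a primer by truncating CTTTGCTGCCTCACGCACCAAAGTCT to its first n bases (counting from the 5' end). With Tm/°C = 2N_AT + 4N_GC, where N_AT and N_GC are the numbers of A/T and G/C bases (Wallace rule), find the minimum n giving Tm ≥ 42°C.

First 13 bases: CTTTGCTGCCTCA → Tm = 40°C (< 42°C)
First 14 bases: CTTTGCTGCCTCAC → Tm = 44°C (≥ 42°C)
Each additional base adds 2°C (A/T) or 4°C (G/C), so Tm is non-decreasing in n; n = 14 is the first length to reach 42°C.

n = 14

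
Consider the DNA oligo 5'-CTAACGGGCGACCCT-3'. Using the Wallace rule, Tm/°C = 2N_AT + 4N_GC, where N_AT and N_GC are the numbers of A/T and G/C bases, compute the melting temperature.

Base counts: G=4, C=6, A=3, T=2
A+T = 5, G+C = 10
Tm = 2(5) + 4(10) = 10 + 40 = 50°C

50°C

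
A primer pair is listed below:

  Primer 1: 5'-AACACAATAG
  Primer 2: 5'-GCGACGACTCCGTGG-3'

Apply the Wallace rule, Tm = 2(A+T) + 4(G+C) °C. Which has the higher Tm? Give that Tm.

Primer 2, 52°C

Primer 1: A+T=7, G+C=3 → Tm = 2(7)+4(3) = 26°C
Primer 2: A+T=4, G+C=11 → Tm = 2(4)+4(11) = 52°C
26°C vs 52°C → primer 2 is higher.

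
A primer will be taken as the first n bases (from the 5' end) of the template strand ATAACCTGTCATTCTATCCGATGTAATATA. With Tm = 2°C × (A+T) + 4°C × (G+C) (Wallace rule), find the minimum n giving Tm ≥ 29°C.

First 10 bases: ATAACCTGTC → Tm = 28°C (< 29°C)
First 11 bases: ATAACCTGTCA → Tm = 30°C (≥ 29°C)
Since every base adds ≥2°C, Tm only increases with n, so the threshold is first crossed at n = 11.

n = 11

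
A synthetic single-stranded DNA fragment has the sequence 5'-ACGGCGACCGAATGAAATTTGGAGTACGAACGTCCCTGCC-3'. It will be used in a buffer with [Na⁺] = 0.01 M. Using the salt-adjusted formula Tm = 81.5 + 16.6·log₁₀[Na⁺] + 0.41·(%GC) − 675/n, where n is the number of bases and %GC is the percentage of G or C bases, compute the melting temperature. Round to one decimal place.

Length n = 40. Base counts: A=11, C=11, T=7, G=11
G+C = 22, so %GC = 22/40 × 100 = 55%
Salt term: 16.6 × (-2) = -33.2
GC term: 0.41 × 55 = 22.55; length term: −675/40 = −16.875
Tm = 81.5 + (-33.2) + 22.55 − 16.875 = 53.975 → 54.0°C

54.0°C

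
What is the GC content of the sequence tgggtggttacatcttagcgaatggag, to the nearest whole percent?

48%

C=3, T=8, G=10, A=6
G+C = 10 + 3 = 13 out of 27 bases
%GC = 13/27 × 100 = 48.15% ≈ 48%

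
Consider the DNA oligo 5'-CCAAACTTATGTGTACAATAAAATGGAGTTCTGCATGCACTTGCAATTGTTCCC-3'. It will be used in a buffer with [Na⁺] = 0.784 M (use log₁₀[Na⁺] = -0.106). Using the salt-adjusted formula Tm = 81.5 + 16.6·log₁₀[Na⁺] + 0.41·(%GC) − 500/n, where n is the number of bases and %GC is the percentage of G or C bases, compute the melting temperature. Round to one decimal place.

86.4°C

Length n = 54. Scanning the sequence gives C=12, G=9, T=17, A=16.
G+C = 21, so %GC = 21/54 × 100 = 38.889%
Salt term: 16.6 × (-0.106) = -1.76
GC term: 0.41 × 38.889 = 15.944; length term: −500/54 = −9.259
Tm = 81.5 + (-1.76) + 15.944 − 9.259 = 86.425 → 86.4°C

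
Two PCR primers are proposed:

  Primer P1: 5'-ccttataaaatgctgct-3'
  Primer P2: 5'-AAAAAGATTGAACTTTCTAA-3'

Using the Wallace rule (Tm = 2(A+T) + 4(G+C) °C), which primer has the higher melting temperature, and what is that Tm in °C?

Primer P1: A+T=11, G+C=6 → Tm = 2(11)+4(6) = 46°C
Primer P2: A+T=16, G+C=4 → Tm = 2(16)+4(4) = 48°C
46°C vs 48°C → primer P2 is higher.

Primer P2, 48°C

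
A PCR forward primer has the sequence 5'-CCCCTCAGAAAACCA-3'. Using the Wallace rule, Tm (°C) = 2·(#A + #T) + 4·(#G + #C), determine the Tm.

A=6, C=7, T=1, G=1
A+T = 7, G+C = 8
Tm = 2×7 + 4×8 = 46°C

46°C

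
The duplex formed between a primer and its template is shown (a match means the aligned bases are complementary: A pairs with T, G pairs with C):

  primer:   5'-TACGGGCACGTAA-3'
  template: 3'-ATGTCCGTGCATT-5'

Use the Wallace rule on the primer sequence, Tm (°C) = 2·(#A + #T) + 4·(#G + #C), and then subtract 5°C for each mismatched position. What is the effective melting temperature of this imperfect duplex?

35°C

Primer base counts: A=4, T=2, G=4, C=3 → A+T=6, G+C=7
Perfect-match Tm = 2(6) + 4(7) = 12 + 28 = 40°C
Mismatches (positions where the bases are not complementary): 1 (at position 4)
Effective Tm = 40 − 1×5 = 40 − 5 = 35°C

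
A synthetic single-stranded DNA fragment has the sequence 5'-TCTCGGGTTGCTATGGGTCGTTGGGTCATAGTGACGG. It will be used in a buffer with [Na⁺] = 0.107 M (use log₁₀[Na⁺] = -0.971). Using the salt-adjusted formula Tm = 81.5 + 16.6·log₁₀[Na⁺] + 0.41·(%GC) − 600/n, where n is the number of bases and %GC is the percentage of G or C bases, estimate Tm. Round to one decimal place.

Length n = 37. Counting bases: T=12, A=4, G=15, C=6
G+C = 21, so %GC = 21/37 × 100 = 56.757%
Salt term: 16.6 × (-0.971) = -16.119
GC term: 0.41 × 56.757 = 23.27; length term: −600/37 = −16.216
Tm = 81.5 + (-16.119) + 23.27 − 16.216 = 72.435 → 72.4°C

72.4°C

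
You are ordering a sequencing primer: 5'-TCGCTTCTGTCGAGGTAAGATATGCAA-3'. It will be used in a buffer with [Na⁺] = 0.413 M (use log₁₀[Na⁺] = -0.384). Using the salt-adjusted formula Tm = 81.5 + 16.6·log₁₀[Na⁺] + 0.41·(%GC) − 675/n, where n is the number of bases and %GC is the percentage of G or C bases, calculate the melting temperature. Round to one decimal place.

Length n = 27. Base counts: G=7, C=5, T=8, A=7
G+C = 12, so %GC = 12/27 × 100 = 44.444%
Salt term: 16.6 × (-0.384) = -6.374
GC term: 0.41 × 44.444 = 18.222; length term: −675/27 = −25
Tm = 81.5 + (-6.374) + 18.222 − 25 = 68.348 → 68.3°C

68.3°C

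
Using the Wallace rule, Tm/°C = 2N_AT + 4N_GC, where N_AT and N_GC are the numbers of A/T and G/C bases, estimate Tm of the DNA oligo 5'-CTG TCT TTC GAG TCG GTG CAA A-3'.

66°C

Base counts: A=4, C=5, T=7, G=6
AT pairs contribute 11, GC pairs contribute 11.
Tm = 2×11 + 4×11 = 66°C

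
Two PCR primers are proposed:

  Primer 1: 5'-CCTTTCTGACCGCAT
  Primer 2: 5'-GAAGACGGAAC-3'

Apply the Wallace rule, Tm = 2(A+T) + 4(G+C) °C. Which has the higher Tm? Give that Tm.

Primer 1: A+T=7, G+C=8 → Tm = 2(7)+4(8) = 46°C
Primer 2: A+T=5, G+C=6 → Tm = 2(5)+4(6) = 34°C
46°C vs 34°C → primer 1 is higher.

Primer 1, 46°C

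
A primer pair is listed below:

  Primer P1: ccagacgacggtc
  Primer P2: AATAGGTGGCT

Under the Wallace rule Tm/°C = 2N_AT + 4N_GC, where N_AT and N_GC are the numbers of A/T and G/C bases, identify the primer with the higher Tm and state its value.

Primer P1, 44°C

Primer P1: A+T=4, G+C=9 → Tm = 2(4)+4(9) = 44°C
Primer P2: A+T=6, G+C=5 → Tm = 2(6)+4(5) = 32°C
44°C vs 32°C → primer P1 is higher.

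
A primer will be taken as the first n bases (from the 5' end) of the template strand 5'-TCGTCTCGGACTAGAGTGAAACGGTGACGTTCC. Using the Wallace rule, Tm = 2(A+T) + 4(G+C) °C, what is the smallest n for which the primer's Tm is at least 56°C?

n = 18

First 17 bases: TCGTCTCGGACTAGAGT → Tm = 52°C (< 56°C)
First 18 bases: TCGTCTCGGACTAGAGTG → Tm = 56°C (≥ 56°C)
Since every base adds ≥2°C, Tm only increases with n, so the threshold is first crossed at n = 18.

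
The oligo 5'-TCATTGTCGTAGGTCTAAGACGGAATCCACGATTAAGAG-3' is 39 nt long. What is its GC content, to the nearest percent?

Counting bases: A=12, C=7, T=10, G=10
G+C = 10 + 7 = 17 out of 39 bases
%GC = 17/39 × 100 = 43.59% ≈ 44%

44%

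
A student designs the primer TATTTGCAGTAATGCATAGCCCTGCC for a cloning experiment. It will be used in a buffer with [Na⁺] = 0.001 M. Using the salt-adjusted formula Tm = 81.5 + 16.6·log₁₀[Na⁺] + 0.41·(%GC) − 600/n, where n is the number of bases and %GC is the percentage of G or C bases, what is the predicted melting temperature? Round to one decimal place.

27.5°C

Length n = 26. Scanning the sequence gives T=8, A=6, C=7, G=5.
G+C = 12, so %GC = 12/26 × 100 = 46.154%
Salt term: 16.6 × (-3) = -49.8
GC term: 0.41 × 46.154 = 18.923; length term: −600/26 = −23.077
Tm = 81.5 + (-49.8) + 18.923 − 23.077 = 27.546 → 27.5°C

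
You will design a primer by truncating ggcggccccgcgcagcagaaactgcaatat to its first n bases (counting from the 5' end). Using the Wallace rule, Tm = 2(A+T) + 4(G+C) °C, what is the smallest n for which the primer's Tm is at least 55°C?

First 14 bases: GGCGGCCCCGCGCA → Tm = 54°C (< 55°C)
First 15 bases: GGCGGCCCCGCGCAG → Tm = 58°C (≥ 55°C)
Each additional base adds 2°C (A/T) or 4°C (G/C), so Tm is non-decreasing in n; n = 15 is the first length to reach 55°C.

n = 15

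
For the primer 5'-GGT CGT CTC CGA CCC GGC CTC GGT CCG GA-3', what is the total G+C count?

C=12, G=10, T=5, A=2
G+C = 10 + 12 = 22

22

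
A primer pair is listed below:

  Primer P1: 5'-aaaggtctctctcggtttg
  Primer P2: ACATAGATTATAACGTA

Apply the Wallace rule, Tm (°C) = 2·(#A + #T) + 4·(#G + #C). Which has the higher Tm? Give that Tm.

Primer P1: A+T=10, G+C=9 → Tm = 2(10)+4(9) = 56°C
Primer P2: A+T=13, G+C=4 → Tm = 2(13)+4(4) = 42°C
56°C vs 42°C → primer P1 is higher.

Primer P1, 56°C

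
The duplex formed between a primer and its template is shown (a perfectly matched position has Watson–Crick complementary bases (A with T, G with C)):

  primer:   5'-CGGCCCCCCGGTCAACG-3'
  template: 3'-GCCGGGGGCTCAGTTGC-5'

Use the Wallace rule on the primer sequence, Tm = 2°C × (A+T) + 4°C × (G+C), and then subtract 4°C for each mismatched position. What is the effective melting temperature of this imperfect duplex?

Primer base counts: A=2, T=1, G=5, C=9 → A+T=3, G+C=14
Perfect-match Tm = 2(3) + 4(14) = 6 + 56 = 62°C
Mismatches (positions where the bases are not complementary): 2 (at positions 9, 10)
Effective Tm = 62 − 2×4 = 62 − 8 = 54°C

54°C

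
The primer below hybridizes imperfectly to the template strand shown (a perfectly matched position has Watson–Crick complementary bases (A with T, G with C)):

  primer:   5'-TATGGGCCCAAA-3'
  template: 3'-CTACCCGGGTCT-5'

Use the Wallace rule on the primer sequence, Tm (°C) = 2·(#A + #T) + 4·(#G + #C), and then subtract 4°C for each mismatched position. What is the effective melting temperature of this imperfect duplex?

Primer base counts: A=4, T=2, G=3, C=3 → A+T=6, G+C=6
Perfect-match Tm = 2(6) + 4(6) = 12 + 24 = 36°C
Mismatches (positions where the bases are not complementary): 2 (at positions 1, 11)
Effective Tm = 36 − 2×4 = 36 − 8 = 28°C

28°C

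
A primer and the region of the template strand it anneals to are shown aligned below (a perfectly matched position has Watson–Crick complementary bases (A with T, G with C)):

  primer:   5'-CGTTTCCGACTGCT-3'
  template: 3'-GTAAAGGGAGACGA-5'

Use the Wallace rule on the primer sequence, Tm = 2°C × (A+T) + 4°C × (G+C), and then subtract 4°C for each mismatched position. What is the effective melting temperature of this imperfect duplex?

32°C

Primer base counts: A=1, T=5, G=3, C=5 → A+T=6, G+C=8
Perfect-match Tm = 2(6) + 4(8) = 12 + 32 = 44°C
Mismatches (positions where the bases are not complementary): 3 (at positions 2, 8, 9)
Effective Tm = 44 − 3×4 = 44 − 12 = 32°C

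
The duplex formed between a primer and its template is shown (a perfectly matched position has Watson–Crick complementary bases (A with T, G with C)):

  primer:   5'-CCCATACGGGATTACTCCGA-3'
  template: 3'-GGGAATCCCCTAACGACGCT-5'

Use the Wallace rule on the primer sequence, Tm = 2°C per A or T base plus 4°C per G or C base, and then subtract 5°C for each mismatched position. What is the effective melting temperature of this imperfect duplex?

Primer base counts: A=5, T=4, G=4, C=7 → A+T=9, G+C=11
Perfect-match Tm = 2(9) + 4(11) = 18 + 44 = 62°C
Mismatches (positions where the bases are not complementary): 4 (at positions 4, 7, 14, 17)
Effective Tm = 62 − 4×5 = 62 − 20 = 42°C

42°C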